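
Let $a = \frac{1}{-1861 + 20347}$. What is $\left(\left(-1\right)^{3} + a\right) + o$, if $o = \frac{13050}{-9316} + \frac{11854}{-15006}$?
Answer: $- \frac{171784427693}{53838894447} \approx -3.1907$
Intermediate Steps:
$o = - \frac{76565041}{34948974}$ ($o = 13050 \left(- \frac{1}{9316}\right) + 11854 \left(- \frac{1}{15006}\right) = - \frac{6525}{4658} - \frac{5927}{7503} = - \frac{76565041}{34948974} \approx -2.1908$)
$a = \frac{1}{18486} \approx 5.4095 \cdot 10^{-5}$
$\left(\left(-1\right)^{3} + a\right) + o = \left(\left(-1\right)^{3} + \frac{1}{18486}\right) - \frac{76565041}{34948974} = \left(-1 + \frac{1}{18486}\right) - \frac{76565041}{34948974} = - \frac{18485}{18486} - \frac{76565041}{34948974} = - \frac{171784427693}{53838894447}$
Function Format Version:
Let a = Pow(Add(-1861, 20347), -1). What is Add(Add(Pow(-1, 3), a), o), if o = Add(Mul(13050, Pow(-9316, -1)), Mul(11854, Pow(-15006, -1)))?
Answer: Rational(-171784427693, 53838894447) ≈ -3.1907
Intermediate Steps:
o = Rational(-76565041, 34948974) (o = Add(Mul(13050, Rational(-1, 9316)), Mul(11854, Rational(-1, 15006))) = Add(Rational(-6525, 4658), Rational(-5927, 7503)) = Rational(-76565041, 34948974) ≈ -2.1908)
a = Rational(1, 18486) (a = Pow(18486, -1) = Rational(1, 18486) ≈ 5.4095e-5)
Add(Add(Pow(-1, 3), a), o) = Add(Add(Pow(-1, 3), Rational(1, 18486)), Rational(-76565041, 34948974)) = Add(Add(-1, Rational(1, 18486)), Rational(-76565041, 34948974)) = Add(Rational(-18485, 18486), Rational(-76565041, 34948974)) = Rational(-171784427693, 53838894447)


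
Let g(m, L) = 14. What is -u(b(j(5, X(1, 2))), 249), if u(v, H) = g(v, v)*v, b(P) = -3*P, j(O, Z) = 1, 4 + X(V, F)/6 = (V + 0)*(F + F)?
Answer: 42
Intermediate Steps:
X(V, F) = -24 + 12*F*V (X(V, F) = -24 + 6*((V + 0)*(F + F)) = -24 + 6*(V*(2*F)) = -24 + 6*(2*F*V) = -24 + 12*F*V)
u(v, H) = 14*v
-u(b(j(5, X(1, 2))), 249) = -14*(-3*1) = -14*(-3) = -1*(-42) = 42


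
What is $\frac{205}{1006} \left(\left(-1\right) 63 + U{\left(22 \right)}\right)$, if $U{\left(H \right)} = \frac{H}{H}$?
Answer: $- \frac{6355}{503} \approx -12.634$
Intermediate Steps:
$U{\left(H \right)} = 1$
$\frac{205}{1006} \left(\left(-1\right) 63 + U{\left(22 \right)}\right) = \frac{205}{1006} \left(\left(-1\right) 63 + 1\right) = 205 \cdot \frac{1}{1006} \left(-63 + 1\right) = \frac{205}{1006} \left(-62\right) = - \frac{6355}{503}$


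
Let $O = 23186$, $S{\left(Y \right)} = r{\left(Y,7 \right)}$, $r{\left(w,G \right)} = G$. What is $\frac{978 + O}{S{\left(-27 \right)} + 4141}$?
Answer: $\frac{6041}{1037} \approx 5.8255$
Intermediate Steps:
$S{\left(Y \right)} = 7$
$\frac{978 + O}{S{\left(-27 \right)} + 4141} = \frac{978 + 23186}{7 + 4141} = \frac{24164}{4148} = 24164 \cdot \frac{1}{4148} = \frac{6041}{1037}$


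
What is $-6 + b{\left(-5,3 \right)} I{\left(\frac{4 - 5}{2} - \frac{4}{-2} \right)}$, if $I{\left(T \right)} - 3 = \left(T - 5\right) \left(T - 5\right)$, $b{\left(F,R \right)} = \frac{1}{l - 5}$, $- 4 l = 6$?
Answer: $- \frac{217}{26} \approx -8.3462$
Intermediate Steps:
$l = - \frac{3}{2}$ ($l = \left(- \frac{1}{4}\right) 6 = - \frac{3}{2} \approx -1.5$)
$b{\left(F,R \right)} = - \frac{2}{13}$ ($b{\left(F,R \right)} = \frac{1}{- \frac{3}{2} - 5} = \frac{1}{- \frac{13}{2}} = - \frac{2}{13}$)
$I{\left(T \right)} = 3 + \left(-5 + T\right)^{2}$ ($I{\left(T \right)} = 3 + \left(T - 5\right) \left(T - 5\right) = 3 + \left(-5 + T\right) \left(-5 + T\right) = 3 + \left(-5 + T\right)^{2}$)
$-6 + b{\left(-5,3 \right)} I{\left(\frac{4 - 5}{2} - \frac{4}{-2} \right)} = -6 - \frac{2 \left(3 + \left(-5 + \left(\frac{4 - 5}{2} - \frac{4}{-2}\right)\right)^{2}\right)}{13} = -6 - \frac{2 \left(3 + \left(-5 - - \frac{3}{2}\right)^{2}\right)}{13} = -6 - \frac{2 \left(3 + \left(-5 + \left(- \frac{1}{2} + 2\right)\right)^{2}\right)}{13} = -6 - \frac{2 \left(3 + \left(-5 + \frac{3}{2}\right)^{2}\right)}{13} = -6 - \frac{2 \left(3 + \left(- \frac{7}{2}\right)^{2}\right)}{13} = -6 - \frac{2 \left(3 + \frac{49}{4}\right)}{13} = -6 - \frac{61}{26} = - \frac{217}{26}$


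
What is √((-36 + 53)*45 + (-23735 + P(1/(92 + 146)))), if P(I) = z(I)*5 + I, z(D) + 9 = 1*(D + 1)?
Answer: 3*I*√36204917/119 ≈ 151.69*I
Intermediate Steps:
z(D) = -8 + D (z(D) = -9 + 1*(D + 1) = -9 + 1*(1 + D) = -9 + (1 + D) = -8 + D)
P(I) = -40 + 6*I (P(I) = (-8 + I)*5 + I = (-40 + 5*I) + I = -40 + 6*I)
√((-36 + 53)*45 + (-23735 + P(1/(92 + 146)))) = √((-36 + 53)*45 + (-23735 + (-40 + 6/(92 + 146)))) = √(17*45 + (-23735 + (-40 + 6/238))) = √(765 + (-23735 + (-40 + 6*(1/238)))) = √(765 + (-23735 + (-40 + 3/119))) = √(765 + (-23735 - 4757/119)) = √(765 - 2829222/119) = √(-2738187/119) = 3*I*√36204917/119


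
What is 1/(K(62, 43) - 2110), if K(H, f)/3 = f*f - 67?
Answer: 1/3236 ≈ 0.00030902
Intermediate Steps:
K(H, f) = -201 + 3*f² (K(H, f) = 3*(f*f - 67) = 3*(f² - 67) = 3*(-67 + f²) = -201 + 3*f²)
1/(K(62, 43) - 2110) = 1/((-201 + 3*43²) - 2110) = 1/((-201 + 3*1849) - 2110) = 1/((-201 + 5547) - 2110) = 1/(5346 - 2110) = 1/3236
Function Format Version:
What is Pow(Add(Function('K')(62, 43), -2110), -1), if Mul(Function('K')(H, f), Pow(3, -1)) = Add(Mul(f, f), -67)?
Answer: Rational(1, 3236) ≈ 0.00030902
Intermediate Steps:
Function('K')(H, f) = Add(-201, Mul(3, Pow(f, 2))) (Function('K')(H, f) = Mul(3, Add(Mul(f, f), -67)) = Mul(3, Add(Pow(f, 2), -67)) = Mul(3, Add(-67, Pow(f, 2))) = Add(-201, Mul(3, Pow(f, 2))))
Pow(Add(Function('K')(62, 43), -2110), -1) = Pow(Add(Add(-201, Mul(3, Pow(43, 2))), -2110), -1) = Pow(Add(Add(-201, Mul(3, 1849)), -2110), -1) = Pow(Add(Add(-201, 5547), -2110), -1) = Pow(Add(5346, -2110), -1) = Pow(3236, -1) = Rational(1, 3236)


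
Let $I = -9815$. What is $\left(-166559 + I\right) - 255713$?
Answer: $-432087$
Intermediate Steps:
$\left(-166559 + I\right) - 255713 = \left(-166559 - 9815\right) - 255713 = -176374 - 255713 = -432087$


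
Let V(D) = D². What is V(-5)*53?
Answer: 1325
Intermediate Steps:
V(-5)*53 = (-5)²*53 = 25*53 = 1325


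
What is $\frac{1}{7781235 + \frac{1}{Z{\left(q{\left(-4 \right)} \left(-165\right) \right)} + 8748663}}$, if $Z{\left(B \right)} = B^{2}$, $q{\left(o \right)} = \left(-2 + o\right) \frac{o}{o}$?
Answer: $\frac{9728763}{75701791162306} \approx 1.2851 \cdot 10^{-7}$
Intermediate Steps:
$q{\left(o \right)} = -2 + o$ ($q{\left(o \right)} = \left(-2 + o\right) 1 = -2 + o$)
$\frac{1}{7781235 + \frac{1}{Z{\left(q{\left(-4 \right)} \left(-165\right) \right)} + 8748663}} = \frac{1}{7781235 + \frac{1}{\left(\left(-2 - 4\right) \left(-165\right)\right)^{2} + 8748663}} = \frac{1}{7781235 + \frac{1}{\left(\left(-6\right) \left(-165\right)\right)^{2} + 8748663}} = \frac{1}{7781235 + \frac{1}{990^{2} + 8748663}} = \frac{1}{7781235 + \frac{1}{980100 + 8748663}} = \frac{1}{7781235 + \frac{1}{9728763}} = \frac{1}{\frac{75701791162306}{9728763}} = \frac{9728763}{75701791162306}$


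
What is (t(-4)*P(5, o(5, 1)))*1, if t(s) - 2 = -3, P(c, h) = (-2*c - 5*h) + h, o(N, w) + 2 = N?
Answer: 22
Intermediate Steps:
o(N, w) = -2 + N
P(c, h) = -4*h - 2*c (P(c, h) = (-5*h - 2*c) + h = -4*h - 2*c)
t(s) = -1 (t(s) = 2 - 3 = -1)
(t(-4)*P(5, o(5, 1)))*1 = -(-4*(-2 + 5) - 2*5)*1 = -(-4*3 - 10)*1 = -(-12 - 10)*1 = -1*(-22)*1 = 22*1 = 22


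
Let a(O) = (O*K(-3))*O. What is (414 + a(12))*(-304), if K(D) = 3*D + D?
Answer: 399456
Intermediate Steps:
K(D) = 4*D
a(O) = -12*O**2 (a(O) = (O*(4*(-3)))*O = (O*(-12))*O = (-12*O)*O = -12*O**2)
(414 + a(12))*(-304) = (414 - 12*12**2)*(-304) = (414 - 12*144)*(-304) = (414 - 1728)*(-304) = -1314*(-304) = 399456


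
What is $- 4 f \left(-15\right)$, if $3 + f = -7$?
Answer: $-600$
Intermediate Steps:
$f = -10$ ($f = -3 - 7 = -10$)
$- 4 f \left(-15\right) = \left(-4\right) \left(-10\right) \left(-15\right) = 40 \left(-15\right) = -600$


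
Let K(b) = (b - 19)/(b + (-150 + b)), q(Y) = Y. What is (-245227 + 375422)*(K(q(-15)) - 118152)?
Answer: -276889950857/18 ≈ -1.5383e+10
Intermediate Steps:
K(b) = (-19 + b)/(-150 + 2*b)
(-245227 + 375422)*(K(q(-15)) - 118152) = (-245227 + 375422)*((-19 - 15)/(2*(-75 - 15)) - 118152) = 130195*((½)*(-34)/(-90) - 118152) = 130195*((½)*(-1/90)*(-34) - 118152) = 130195*(17/90 - 118152) = 130195*(-10633663/90) = -276889950857/18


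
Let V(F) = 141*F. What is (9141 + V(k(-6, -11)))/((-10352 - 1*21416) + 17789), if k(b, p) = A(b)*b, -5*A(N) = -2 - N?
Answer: -49089/69895 ≈ -0.70232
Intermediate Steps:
A(N) = 2/5 + N/5 (A(N) = -(-2 - N)/5 = 2/5 + N/5)
k(b, p) = b*(2/5 + b/5) (k(b, p) = (2/5 + b/5)*b = b*(2/5 + b/5))
(9141 + V(k(-6, -11)))/((-10352 - 1*21416) + 17789) = (9141 + 141*((1/5)*(-6)*(2 - 6)))/((-10352 - 1*21416) + 17789) = (9141 + 141*((1/5)*(-6)*(-4)))/((-10352 - 21416) + 17789) = (9141 + 141*(24/5))/(-31768 + 17789) = (9141 + 3384/5)/(-13979) = (49089/5)*(-1/13979) = -49089/69895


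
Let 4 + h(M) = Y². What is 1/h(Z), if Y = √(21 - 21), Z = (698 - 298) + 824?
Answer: -¼ ≈ -0.25000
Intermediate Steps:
Z = 1224 (Z = 400 + 824 = 1224)
Y = 0 (Y = √0 = 0)
h(M) = -4 (h(M) = -4 + 0² = -4 + 0 = -4)
1/h(Z) = 1/(-4) = -¼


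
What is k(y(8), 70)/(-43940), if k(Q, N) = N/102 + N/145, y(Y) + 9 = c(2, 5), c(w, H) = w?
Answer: -133/4999020 ≈ -2.6605e-5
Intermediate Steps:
y(Y) = -7 (y(Y) = -9 + 2 = -7)
k(Q, N) = 247*N/14790 (k(Q, N) = N*(1/102) + N*(1/145) = N/102 + N/145 = 247*N/14790)
k(y(8), 70)/(-43940) = ((247/14790)*70)/(-43940) = (1729/1479)*(-1/43940) = -133/4999020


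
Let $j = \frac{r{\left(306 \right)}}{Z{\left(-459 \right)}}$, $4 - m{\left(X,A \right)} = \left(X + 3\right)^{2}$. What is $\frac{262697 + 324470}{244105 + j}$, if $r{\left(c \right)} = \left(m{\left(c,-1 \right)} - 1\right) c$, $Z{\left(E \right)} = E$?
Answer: $\frac{587167}{307757} \approx 1.9079$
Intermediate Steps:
$m{\left(X,A \right)} = 4 - \left(3 + X\right)^{2}$ ($m{\left(X,A \right)} = 4 - \left(X + 3\right)^{2} = 4 - \left(3 + X\right)^{2}$)
$r{\left(c \right)} = c \left(3 - \left(3 + c\right)^{2}\right)$ ($r{\left(c \right)} = \left(\left(4 - \left(3 + c\right)^{2}\right) - 1\right) c = \left(3 - \left(3 + c\right)^{2}\right) c = c \left(3 - \left(3 + c\right)^{2}\right)$)
$j = 63652$ ($j = \frac{\left(-1\right) 306 \left(-3 + \left(3 + 306\right)^{2}\right)}{-459} = \left(-1\right) 306 \left(-3 + 309^{2}\right) \left(- \frac{1}{459}\right) = \left(-1\right) 306 \left(-3 + 95481\right) \left(- \frac{1}{459}\right) = \left(-1\right) 306 \cdot 95478 \left(- \frac{1}{459}\right) = \left(-29216268\right) \left(- \frac{1}{459}\right) = 63652$)
$\frac{262697 + 324470}{244105 + j} = \frac{262697 + 324470}{244105 + 63652} = \frac{587167}{307757}$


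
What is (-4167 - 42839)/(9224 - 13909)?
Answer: 47006/4685 ≈ 10.033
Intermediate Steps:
(-4167 - 42839)/(9224 - 13909) = -47006/(-4685) = -47006*(-1/4685) = 47006/4685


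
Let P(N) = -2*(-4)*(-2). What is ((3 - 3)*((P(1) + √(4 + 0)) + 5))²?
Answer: 0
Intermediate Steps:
P(N) = -16 (P(N) = 8*(-2) = -16)
((3 - 3)*((P(1) + √(4 + 0)) + 5))² = ((3 - 3)*((-16 + √(4 + 0)) + 5))² = (0*((-16 + √4) + 5))² = (0*((-16 + 2) + 5))² = (0*(-14 + 5))² = (0*(-9))² = 0² = 0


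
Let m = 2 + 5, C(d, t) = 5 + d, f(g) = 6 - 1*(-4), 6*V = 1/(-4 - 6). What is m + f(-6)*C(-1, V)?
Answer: 47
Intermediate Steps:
V = -1/60 (V = 1/(6*(-4 - 6)) = (⅙)/(-10) = (⅙)*(-⅒) = -1/60 ≈ -0.016667)
f(g) = 10 (f(g) = 6 + 4 = 10)
m = 7
m + f(-6)*C(-1, V) = 7 + 10*(5 - 1) = 7 + 10*4 = 7 + 40 = 47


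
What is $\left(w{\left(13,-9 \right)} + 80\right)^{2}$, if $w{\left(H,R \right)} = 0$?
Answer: $6400$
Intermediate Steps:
$\left(w{\left(13,-9 \right)} + 80\right)^{2} = \left(0 + 80\right)^{2} = 80^{2} = 6400$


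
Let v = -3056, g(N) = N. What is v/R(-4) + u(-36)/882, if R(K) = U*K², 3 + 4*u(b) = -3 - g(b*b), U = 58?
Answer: -8921/2436 ≈ -3.6622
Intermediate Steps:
u(b) = -3/2 - b²/4 (u(b) = -¾ + (-3 - b*b)/4 = -¾ + (-3 - b²)/4 = -¾ + (-¾ - b²/4) = -3/2 - b²/4)
R(K) = 58*K²
v/R(-4) + u(-36)/882 = -3056/(58*(-4)²) + (-3/2 - ¼*(-36)²)/882 = -3056/(58*16) + (-3/2 - ¼*1296)*(1/882) = -3056/928 + (-3/2 - 324)*(1/882) = -3056*1/928 - 651/2*1/882 = -191/58 - 31/84 = -8921/2436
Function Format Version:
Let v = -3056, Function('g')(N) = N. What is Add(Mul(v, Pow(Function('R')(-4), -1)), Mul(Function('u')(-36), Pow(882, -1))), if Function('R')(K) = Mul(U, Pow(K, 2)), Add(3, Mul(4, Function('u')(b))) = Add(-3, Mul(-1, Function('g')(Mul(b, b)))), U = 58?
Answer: Rational(-8921, 2436) ≈ -3.6622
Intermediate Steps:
Function('u')(b) = Add(Rational(-3, 2), Mul(Rational(-1, 4), Pow(b, 2))) (Function('u')(b) = Add(Rational(-3, 4), Mul(Rational(1, 4), Add(-3, Mul(-1, Mul(b, b))))) = Add(Rational(-3, 4), Mul(Rational(1, 4), Add(-3, Mul(-1, Pow(b, 2))))) = Add(Rational(-3, 4), Add(Rational(-3, 4), Mul(Rational(-1, 4), Pow(b, 2)))) = Add(Rational(-3, 2), Mul(Rational(-1, 4), Pow(b, 2))))
Function('R')(K) = Mul(58, Pow(K, 2))
Add(Mul(v, Pow(Function('R')(-4), -1)), Mul(Function('u')(-36), Pow(882, -1))) = Add(Mul(-3056, Pow(Mul(58, Pow(-4, 2)), -1)), Mul(Add(Rational(-3, 2), Mul(Rational(-1, 4), Pow(-36, 2))), Pow(882, -1))) = Add(Mul(-3056, Pow(Mul(58, 16), -1)), Mul(Add(Rational(-3, 2), Mul(Rational(-1, 4), 1296)), Rational(1, 882))) = Add(Mul(-3056, Pow(928, -1)), Mul(Add(Rational(-3, 2), -324), Rational(1, 882))) = Add(Mul(-3056, Rational(1, 928)), Mul(Rational(-651, 2), Rational(1, 882))) = Add(Rational(-191, 58), Rational(-31, 84)) = Rational(-8921, 2436)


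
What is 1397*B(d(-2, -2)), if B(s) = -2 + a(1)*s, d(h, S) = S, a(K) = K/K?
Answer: -5588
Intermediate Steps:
a(K) = 1
B(s) = -2 + s (B(s) = -2 + 1*s = -2 + s)
1397*B(d(-2, -2)) = 1397*(-2 - 2) = 1397*(-4) = -5588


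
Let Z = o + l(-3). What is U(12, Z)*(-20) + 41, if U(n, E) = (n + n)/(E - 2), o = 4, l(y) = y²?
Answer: -29/11 ≈ -2.6364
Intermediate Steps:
Z = 13 (Z = 4 + (-3)² = 4 + 9 = 13)
U(n, E) = 2*n/(-2 + E) (U(n, E) = (2*n)/(-2 + E) = 2*n/(-2 + E))
U(12, Z)*(-20) + 41 = (2*12/(-2 + 13))*(-20) + 41 = (2*12/11)*(-20) + 41 = (2*12*(1/11))*(-20) + 41 = (24/11)*(-20) + 41 = -480/11 + 41 = -29/11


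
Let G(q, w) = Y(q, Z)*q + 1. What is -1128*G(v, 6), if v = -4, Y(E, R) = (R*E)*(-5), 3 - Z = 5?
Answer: -181608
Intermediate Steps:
Z = -2 (Z = 3 - 1*5 = 3 - 5 = -2)
Y(E, R) = -5*E*R (Y(E, R) = (E*R)*(-5) = -5*E*R)
G(q, w) = 1 + 10*q² (G(q, w) = (-5*q*(-2))*q + 1 = (10*q)*q + 1 = 10*q² + 1 = 1 + 10*q²)
-1128*G(v, 6) = -1128*(1 + 10*(-4)²) = -1128*(1 + 10*16) = -1128*(1 + 160) = -1128*161 = -181608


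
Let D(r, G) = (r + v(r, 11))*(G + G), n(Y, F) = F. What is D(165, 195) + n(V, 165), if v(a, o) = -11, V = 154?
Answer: 60225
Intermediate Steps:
D(r, G) = 2*G*(-11 + r) (D(r, G) = (r - 11)*(G + G) = (-11 + r)*(2*G) = 2*G*(-11 + r))
D(165, 195) + n(V, 165) = 2*195*(-11 + 165) + 165 = 2*195*154 + 165 = 60060 + 165 = 60225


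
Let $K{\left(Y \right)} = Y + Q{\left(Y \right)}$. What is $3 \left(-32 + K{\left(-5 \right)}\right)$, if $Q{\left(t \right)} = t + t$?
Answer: $-141$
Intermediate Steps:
$Q{\left(t \right)} = 2 t$
$K{\left(Y \right)} = 3 Y$ ($K{\left(Y \right)} = Y + 2 Y = 3 Y$)
$3 \left(-32 + K{\left(-5 \right)}\right) = 3 \left(-32 + 3 \left(-5\right)\right) = 3 \left(-32 - 15\right) = 3 \left(-47\right) = -141$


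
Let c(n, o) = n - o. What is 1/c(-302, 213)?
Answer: -1/515 ≈ -0.0019417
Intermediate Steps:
1/c(-302, 213) = 1/(-302 - 1*213) = 1/(-302 - 213) = 1/(-515) = -1/515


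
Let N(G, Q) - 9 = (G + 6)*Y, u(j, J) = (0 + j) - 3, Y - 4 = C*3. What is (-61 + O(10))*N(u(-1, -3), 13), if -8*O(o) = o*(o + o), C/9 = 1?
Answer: -6106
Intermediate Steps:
C = 9 (C = 9*1 = 9)
Y = 31 (Y = 4 + 9*3 = 4 + 27 = 31)
u(j, J) = -3 + j (u(j, J) = j - 3 = -3 + j)
O(o) = -o**2/4 (O(o) = -o*(o + o)/8 = -o*2*o/8 = -o**2/4)
N(G, Q) = 195 + 31*G (N(G, Q) = 9 + (G + 6)*31 = 9 + (6 + G)*31 = 9 + (186 + 31*G) = 195 + 31*G)
(-61 + O(10))*N(u(-1, -3), 13) = (-61 - 1/4*10**2)*(195 + 31*(-3 - 1)) = (-61 - 1/4*100)*(195 + 31*(-4)) = (-61 - 25)*(195 - 124) = -86*71 = -6106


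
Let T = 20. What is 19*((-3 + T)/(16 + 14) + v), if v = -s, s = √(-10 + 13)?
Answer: 323/30 - 19*√3 ≈ -22.142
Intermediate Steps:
s = √3 ≈ 1.7320
v = -√3 ≈ -1.7320
19*((-3 + T)/(16 + 14) + v) = 19*((-3 + 20)/(16 + 14) - √3) = 19*(17/30 - √3) = 323/30 - 19*√3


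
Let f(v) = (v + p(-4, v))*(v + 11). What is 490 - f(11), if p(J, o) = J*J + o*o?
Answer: -2766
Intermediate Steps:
p(J, o) = J² + o²
f(v) = (11 + v)*(16 + v + v²) (f(v) = (v + ((-4)² + v²))*(v + 11) = (v + (16 + v²))*(11 + v) = (16 + v + v²)*(11 + v) = (11 + v)*(16 + v + v²))
490 - f(11) = 490 - (176 + 11³ + 12*11² + 27*11) = 490 - (176 + 1331 + 12*121 + 297) = 490 - (176 + 1331 + 1452 + 297) = 490 - 1*3256 = 490 - 3256 = -2766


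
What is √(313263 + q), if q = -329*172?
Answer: 5*√10267 ≈ 506.63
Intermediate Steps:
q = -56588
√(313263 + q) = √(313263 - 56588) = √256675 = 5*√10267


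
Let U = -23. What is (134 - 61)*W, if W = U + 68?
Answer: 3285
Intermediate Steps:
W = 45 (W = -23 + 68 = 45)
(134 - 61)*W = (134 - 61)*45 = 73*45 = 3285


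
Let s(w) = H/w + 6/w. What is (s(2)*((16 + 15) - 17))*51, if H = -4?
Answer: 714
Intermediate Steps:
s(w) = 2/w (s(w) = -4/w + 6/w = 2/w)
(s(2)*((16 + 15) - 17))*51 = ((2/2)*((16 + 15) - 17))*51 = ((2*(½))*(31 - 17))*51 = (1*14)*51 = 14*51 = 714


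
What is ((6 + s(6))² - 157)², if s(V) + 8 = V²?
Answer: 998001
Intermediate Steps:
s(V) = -8 + V²
((6 + s(6))² - 157)² = ((6 + (-8 + 6²))² - 157)² = ((6 + (-8 + 36))² - 157)² = ((6 + 28)² - 157)² = (34² - 157)² = (1156 - 157)² = 999² = 998001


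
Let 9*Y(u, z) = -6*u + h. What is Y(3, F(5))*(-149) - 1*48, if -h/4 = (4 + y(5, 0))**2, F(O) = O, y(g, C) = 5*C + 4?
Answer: 40394/9 ≈ 4488.2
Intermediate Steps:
y(g, C) = 4 + 5*C
h = -256 (h = -4*(4 + (4 + 5*0))**2 = -4*(4 + (4 + 0))**2 = -4*(4 + 4)**2 = -4*8**2 = -4*64 = -256)
Y(u, z) = -256/9 - 2*u/3 (Y(u, z) = (-6*u - 256)/9 = (-256 - 6*u)/9 = -256/9 - 2*u/3)
Y(3, F(5))*(-149) - 1*48 = (-256/9 - 2/3*3)*(-149) - 1*48 = (-256/9 - 2)*(-149) - 48 = -274/9*(-149) - 48 = 40826/9 - 48 = 40394/9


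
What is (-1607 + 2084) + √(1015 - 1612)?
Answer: 477 + I*√597 ≈ 477.0 + 24.434*I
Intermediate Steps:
(-1607 + 2084) + √(1015 - 1612) = 477 + √(-597) = 477 + I*√597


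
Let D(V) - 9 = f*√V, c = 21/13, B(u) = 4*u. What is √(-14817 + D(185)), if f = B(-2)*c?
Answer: 2*√(-625638 - 546*√185)/13 ≈ 122.41*I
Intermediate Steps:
c = 21/13 (c = 21*(1/13) = 21/13 ≈ 1.6154)
f = -168/13 (f = (4*(-2))*(21/13) = -8*21/13 = -168/13 ≈ -12.923)
D(V) = 9 - 168*√V/13
√(-14817 + D(185)) = √(-14817 + (9 - 168*√185/13)) = √(-14808 - 168*√185/13)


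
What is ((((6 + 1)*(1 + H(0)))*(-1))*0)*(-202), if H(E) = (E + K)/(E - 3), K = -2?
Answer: 0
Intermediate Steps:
H(E) = (-2 + E)/(-3 + E) (H(E) = (E - 2)/(E - 3) = (-2 + E)/(-3 + E))
((((6 + 1)*(1 + H(0)))*(-1))*0)*(-202) = ((((6 + 1)*(1 + (-2 + 0)/(-3 + 0)))*(-1))*0)*(-202) = (((7*(1 - 2/(-3)))*(-1))*0)*(-202) = (((7*(1 - 1/3*(-2)))*(-1))*0)*(-202) = (((7*(1 + 2/3))*(-1))*0)*(-202) = (((7*(5/3))*(-1))*0)*(-202) = (((35/3)*(-1))*0)*(-202) = -35/3*0*(-202) = 0*(-202) = 0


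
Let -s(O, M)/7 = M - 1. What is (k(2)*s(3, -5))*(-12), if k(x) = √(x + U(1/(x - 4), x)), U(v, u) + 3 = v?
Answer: -252*I*√6 ≈ -617.27*I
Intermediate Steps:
U(v, u) = -3 + v
s(O, M) = 7 - 7*M (s(O, M) = -7*(M - 1) = -7*(-1 + M) = 7 - 7*M)
k(x) = √(-3 + x + 1/(-4 + x)) (k(x) = √(x + (-3 + 1/(x - 4))) = √(x + (-3 + 1/(-4 + x))) = √(-3 + x + 1/(-4 + x)))
(k(2)*s(3, -5))*(-12) = (√((1 + (-4 + 2)*(-3 + 2))/(-4 + 2))*(7 - 7*(-5)))*(-12) = (√((1 - 2*(-1))/(-2))*(7 + 35))*(-12) = (√(-(1 + 2)/2)*42)*(-12) = (√(-½*3)*42)*(-12) = (√(-3/2)*42)*(-12) = ((I*√6/2)*42)*(-12) = (21*I*√6)*(-12) = -252*I*√6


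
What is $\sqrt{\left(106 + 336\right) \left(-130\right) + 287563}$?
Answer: $3 \sqrt{25567} \approx 479.69$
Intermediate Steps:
$\sqrt{\left(106 + 336\right) \left(-130\right) + 287563} = \sqrt{442 \left(-130\right) + 287563} = \sqrt{-57460 + 287563} = \sqrt{230103} = 3 \sqrt{25567}$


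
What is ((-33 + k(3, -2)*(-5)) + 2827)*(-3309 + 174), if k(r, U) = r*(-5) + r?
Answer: -8947290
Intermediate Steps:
k(r, U) = -4*r (k(r, U) = -5*r + r = -4*r)
((-33 + k(3, -2)*(-5)) + 2827)*(-3309 + 174) = ((-33 - 4*3*(-5)) + 2827)*(-3309 + 174) = ((-33 - 12*(-5)) + 2827)*(-3135) = ((-33 + 60) + 2827)*(-3135) = (27 + 2827)*(-3135) = 2854*(-3135) = -8947290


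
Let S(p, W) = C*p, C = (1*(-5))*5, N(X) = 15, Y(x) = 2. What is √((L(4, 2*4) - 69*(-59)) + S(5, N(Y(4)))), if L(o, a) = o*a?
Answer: 3*√442 ≈ 63.071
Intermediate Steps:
L(o, a) = a*o
C = -25 (C = -5*5 = -25)
S(p, W) = -25*p
√((L(4, 2*4) - 69*(-59)) + S(5, N(Y(4)))) = √(((2*4)*4 - 69*(-59)) - 25*5) = √((8*4 + 4071) - 125) = √((32 + 4071) - 125) = √(4103 - 125) = √3978 = 3*√442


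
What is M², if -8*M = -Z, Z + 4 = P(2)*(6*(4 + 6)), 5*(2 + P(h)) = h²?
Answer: 361/4 ≈ 90.250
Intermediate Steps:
P(h) = -2 + h²/5
Z = -76 (Z = -4 + (-2 + (⅕)*2²)*(6*(4 + 6)) = -4 + (-2 + (⅕)*4)*(6*10) = -4 + (-2 + ⅘)*60 = -4 - 6/5*60 = -4 - 72 = -76)
M = -19/2 (M = -(-1)*(-76)/8 = -⅛*76 = -19/2 ≈ -9.5000)
M² = (-19/2)² = 361/4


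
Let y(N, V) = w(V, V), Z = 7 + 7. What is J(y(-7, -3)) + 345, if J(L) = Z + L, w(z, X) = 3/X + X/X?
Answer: 359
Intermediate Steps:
w(z, X) = 1 + 3/X (w(z, X) = 3/X + 1 = 1 + 3/X)
Z = 14
y(N, V) = (3 + V)/V
J(L) = 14 + L
J(y(-7, -3)) + 345 = (14 + (3 - 3)/(-3)) + 345 = (14 - 1/3*0) + 345 = (14 + 0) + 345 = 14 + 345 = 359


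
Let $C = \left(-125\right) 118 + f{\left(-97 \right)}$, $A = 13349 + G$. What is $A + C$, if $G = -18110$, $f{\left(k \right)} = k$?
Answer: $-19608$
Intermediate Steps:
$A = -4761$ ($A = 13349 - 18110 = -4761$)
$C = -14847$ ($C = \left(-125\right) 118 - 97 = -14750 - 97 = -14847$)
$A + C = -4761 - 14847 = -19608$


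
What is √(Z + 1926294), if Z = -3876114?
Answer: 2*I*√487455 ≈ 1396.4*I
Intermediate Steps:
√(Z + 1926294) = √(-3876114 + 1926294) = √(-1949820) = 2*I*√487455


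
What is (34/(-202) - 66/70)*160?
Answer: -125696/707 ≈ -177.79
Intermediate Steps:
(34/(-202) - 66/70)*160 = (34*(-1/202) - 66*1/70)*160 = (-17/101 - 33/35)*160 = -3928/3535*160 = -125696/707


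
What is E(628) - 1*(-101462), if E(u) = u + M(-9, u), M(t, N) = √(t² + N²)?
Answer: 102090 + √394465 ≈ 1.0272e+5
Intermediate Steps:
M(t, N) = √(N² + t²)
E(u) = u + √(81 + u²) (E(u) = u + √(u² + (-9)²) = u + √(u² + 81) = u + √(81 + u²))
E(628) - 1*(-101462) = (628 + √(81 + 628²)) - 1*(-101462) = (628 + √(81 + 394384)) + 101462 = (628 + √394465) + 101462 = 102090 + √394465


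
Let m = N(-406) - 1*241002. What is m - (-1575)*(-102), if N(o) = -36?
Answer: -401688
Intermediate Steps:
m = -241038 (m = -36 - 1*241002 = -36 - 241002 = -241038)
m - (-1575)*(-102) = -241038 - (-1575)*(-102) = -241038 - 1*160650 = -241038 - 160650 = -401688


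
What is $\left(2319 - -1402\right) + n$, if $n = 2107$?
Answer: $5828$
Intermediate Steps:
$\left(2319 - -1402\right) + n = \left(2319 - -1402\right) + 2107 = \left(2319 + 1402\right) + 2107 = 3721 + 2107 = 5828$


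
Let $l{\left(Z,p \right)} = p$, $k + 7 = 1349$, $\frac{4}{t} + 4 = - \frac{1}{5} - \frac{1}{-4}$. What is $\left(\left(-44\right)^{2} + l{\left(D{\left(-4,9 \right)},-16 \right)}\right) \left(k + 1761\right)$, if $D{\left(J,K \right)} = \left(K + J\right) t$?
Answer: $5957760$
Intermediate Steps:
$t = - \frac{80}{79}$ ($t = \frac{4}{-4 - - \frac{1}{20}} = \frac{4}{-4 + \left(- \frac{1}{5} + \frac{1}{4}\right)} = \frac{4}{-4 + \frac{1}{20}} = \frac{4}{- \frac{79}{20}} = 4 \left(- \frac{20}{79}\right) = - \frac{80}{79} \approx -1.0127$)
$k = 1342$ ($k = -7 + 1349 = 1342$)
$D{\left(J,K \right)} = - \frac{80 J}{79} - \frac{80 K}{79}$ ($D{\left(J,K \right)} = \left(K + J\right) \left(- \frac{80}{79}\right) = \left(J + K\right) \left(- \frac{80}{79}\right) = - \frac{80 J}{79} - \frac{80 K}{79}$)
$\left(\left(-44\right)^{2} + l{\left(D{\left(-4,9 \right)},-16 \right)}\right) \left(k + 1761\right) = \left(\left(-44\right)^{2} - 16\right) \left(1342 + 1761\right) = \left(1936 - 16\right) 3103 = 1920 \cdot 3103 = 5957760$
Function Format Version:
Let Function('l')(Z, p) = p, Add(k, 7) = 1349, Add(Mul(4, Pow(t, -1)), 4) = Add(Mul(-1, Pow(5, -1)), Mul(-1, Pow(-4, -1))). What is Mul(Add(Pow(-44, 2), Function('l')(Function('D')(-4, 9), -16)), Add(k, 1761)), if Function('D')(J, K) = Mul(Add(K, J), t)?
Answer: 5957760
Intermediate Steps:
t = Rational(-80, 79) (t = Mul(4, Pow(Add(-4, Add(Mul(-1, Pow(5, -1)), Mul(-1, Pow(-4, -1)))), -1)) = Mul(4, Pow(Add(-4, Add(Mul(-1, Rational(1, 5)), Mul(-1, Rational(-1, 4)))), -1)) = Mul(4, Pow(Add(-4, Add(Rational(-1, 5), Rational(1, 4))), -1)) = Mul(4, Pow(Add(-4, Rational(1, 20)), -1)) = Mul(4, Pow(Rational(-79, 20), -1)) = Mul(4, Rational(-20, 79)) = Rational(-80, 79) ≈ -1.0127)
k = 1342 (k = Add(-7, 1349) = 1342)
Function('D')(J, K) = Add(Mul(Rational(-80, 79), J), Mul(Rational(-80, 79), K)) (Function('D')(J, K) = Mul(Add(K, J), Rational(-80, 79)) = Mul(Add(J, K), Rational(-80, 79)) = Add(Mul(Rational(-80, 79), J), Mul(Rational(-80, 79), K)))
Mul(Add(Pow(-44, 2), Function('l')(Function('D')(-4, 9), -16)), Add(k, 1761)) = Mul(Add(Pow(-44, 2), -16), Add(1342, 1761)) = Mul(Add(1936, -16), 3103) = Mul(1920, 3103) = 5957760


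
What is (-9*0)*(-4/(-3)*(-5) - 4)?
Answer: 0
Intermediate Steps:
(-9*0)*(-4/(-3)*(-5) - 4) = 0*(-4*(-1/3)*(-5) - 4) = 0*((4/3)*(-5) - 4) = 0*(-20/3 - 4) = 0*(-32/3) = 0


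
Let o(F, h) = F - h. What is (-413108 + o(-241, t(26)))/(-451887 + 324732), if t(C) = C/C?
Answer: 11810/3633 ≈ 3.2508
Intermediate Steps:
t(C) = 1
(-413108 + o(-241, t(26)))/(-451887 + 324732) = (-413108 + (-241 - 1*1))/(-451887 + 324732) = (-413108 + (-241 - 1))/(-127155) = (-413108 - 242)*(-1/127155) = -413350*(-1/127155) = 11810/3633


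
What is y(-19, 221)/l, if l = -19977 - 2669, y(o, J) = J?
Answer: -17/1742 ≈ -0.0097589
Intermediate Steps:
l = -22646
y(-19, 221)/l = 221/(-22646) = 221*(-1/22646) = -17/1742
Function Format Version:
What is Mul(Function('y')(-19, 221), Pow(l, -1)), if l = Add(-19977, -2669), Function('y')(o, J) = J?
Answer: Rational(-17, 1742) ≈ -0.0097589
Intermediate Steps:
l = -22646
Mul(Function('y')(-19, 221), Pow(l, -1)) = Mul(221, Pow(-22646, -1)) = Mul(221, Rational(-1, 22646)) = Rational(-17, 1742)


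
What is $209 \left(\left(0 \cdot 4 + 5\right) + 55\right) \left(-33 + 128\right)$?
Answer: $1191300$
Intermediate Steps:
$209 \left(\left(0 \cdot 4 + 5\right) + 55\right) \left(-33 + 128\right) = 209 \left(\left(0 + 5\right) + 55\right) 95 = 209 \left(5 + 55\right) 95 = 209 \cdot 60 \cdot 95 = 209 \cdot 5700 = 1191300$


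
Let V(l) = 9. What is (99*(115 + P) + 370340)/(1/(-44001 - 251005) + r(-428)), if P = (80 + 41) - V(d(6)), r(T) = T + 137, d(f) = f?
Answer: -115882191878/85846747 ≈ -1349.9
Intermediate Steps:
r(T) = 137 + T
P = 112 (P = (80 + 41) - 1*9 = 121 - 9 = 112)
(99*(115 + P) + 370340)/(1/(-44001 - 251005) + r(-428)) = (99*(115 + 112) + 370340)/(1/(-44001 - 251005) + (137 - 428)) = (99*227 + 370340)/(1/(-295006) - 291) = (22473 + 370340)/(-1/295006 - 291) = 392813/(-85846747/295006) = 392813*(-295006/85846747) = -115882191878/85846747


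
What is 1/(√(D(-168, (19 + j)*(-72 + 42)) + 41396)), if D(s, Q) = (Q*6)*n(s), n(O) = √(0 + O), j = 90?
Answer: 1/(2*√(10349 - 9810*I*√42)) ≈ 0.0015008 + 0.0012763*I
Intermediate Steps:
n(O) = √O
D(s, Q) = 6*Q*√s (D(s, Q) = (Q*6)*√s = (6*Q)*√s = 6*Q*√s)
1/(√(D(-168, (19 + j)*(-72 + 42)) + 41396)) = 1/(√(6*((19 + 90)*(-72 + 42))*√(-168) + 41396)) = 1/(√(6*(109*(-30))*(2*I*√42) + 41396)) = 1/(√(6*(-3270)*(2*I*√42) + 41396)) = 1/(√(-39240*I*√42 + 41396)) = 1/(√(41396 - 39240*I*√42)) = (41396 - 39240*I*√42)^(-½)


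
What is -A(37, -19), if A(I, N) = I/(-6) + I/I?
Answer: 31/6 ≈ 5.1667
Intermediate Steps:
A(I, N) = 1 - I/6 (A(I, N) = I*(-⅙) + 1 = -I/6 + 1 = 1 - I/6)
-A(37, -19) = -(1 - ⅙*37) = -(1 - 37/6) = -1*(-31/6) = 31/6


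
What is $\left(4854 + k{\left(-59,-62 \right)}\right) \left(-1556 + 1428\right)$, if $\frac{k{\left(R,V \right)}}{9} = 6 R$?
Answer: $-213504$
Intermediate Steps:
$k{\left(R,V \right)} = 54 R$ ($k{\left(R,V \right)} = 9 \cdot 6 R = 54 R$)
$\left(4854 + k{\left(-59,-62 \right)}\right) \left(-1556 + 1428\right) = \left(4854 + 54 \left(-59\right)\right) \left(-1556 + 1428\right) = \left(4854 - 3186\right) \left(-128\right) = 1668 \left(-128\right) = -213504$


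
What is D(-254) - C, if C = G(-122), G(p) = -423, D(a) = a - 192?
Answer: -23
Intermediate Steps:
D(a) = -192 + a
C = -423
D(-254) - C = (-192 - 254) - 1*(-423) = -446 + 423 = -23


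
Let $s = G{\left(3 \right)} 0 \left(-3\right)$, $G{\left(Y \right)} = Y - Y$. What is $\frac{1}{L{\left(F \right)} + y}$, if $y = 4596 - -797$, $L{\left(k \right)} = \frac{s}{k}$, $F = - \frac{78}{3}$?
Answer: $\frac{1}{5393} \approx 0.00018543$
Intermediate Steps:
$F = -26$ ($F = \left(-78\right) \frac{1}{3} = -26$)
$G{\left(Y \right)} = 0$
$s = 0$ ($s = 0 \cdot 0 \left(-3\right) = 0 \left(-3\right) = 0$)
$L{\left(k \right)} = 0$ ($L{\left(k \right)} = \frac{0}{k} = 0$)
$y = 5393$ ($y = 4596 + 797 = 5393$)
$\frac{1}{L{\left(F \right)} + y} = \frac{1}{0 + 5393} = \frac{1}{5393}$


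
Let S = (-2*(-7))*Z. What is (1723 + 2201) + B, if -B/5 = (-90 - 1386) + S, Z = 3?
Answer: 11094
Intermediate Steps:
S = 42 (S = -2*(-7)*3 = 14*3 = 42)
B = 7170 (B = -5*((-90 - 1386) + 42) = -5*(-1476 + 42) = -5*(-1434) = 7170)
(1723 + 2201) + B = (1723 + 2201) + 7170 = 3924 + 7170 = 11094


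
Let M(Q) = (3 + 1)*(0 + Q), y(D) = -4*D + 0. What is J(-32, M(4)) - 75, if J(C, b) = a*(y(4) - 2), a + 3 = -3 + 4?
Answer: -39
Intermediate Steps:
y(D) = -4*D
a = -2 (a = -3 + (-3 + 4) = -3 + 1 = -2)
M(Q) = 4*Q
J(C, b) = 36 (J(C, b) = -2*(-4*4 - 2) = -2*(-16 - 2) = -2*(-18) = 36)
J(-32, M(4)) - 75 = 36 - 75 = -39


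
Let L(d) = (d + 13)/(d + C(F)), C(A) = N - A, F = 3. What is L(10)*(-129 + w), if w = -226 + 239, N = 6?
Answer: -2668/13 ≈ -205.23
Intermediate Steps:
C(A) = 6 - A
L(d) = (13 + d)/(3 + d) (L(d) = (d + 13)/(d + (6 - 1*3)) = (13 + d)/(d + (6 - 3)) = (13 + d)/(d + 3) = (13 + d)/(3 + d))
w = 13
L(10)*(-129 + w) = ((13 + 10)/(3 + 10))*(-129 + 13) = (23/13)*(-116) = -2668/13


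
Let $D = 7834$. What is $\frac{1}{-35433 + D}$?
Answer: $- \frac{1}{27599} \approx -3.6233 \cdot 10^{-5}$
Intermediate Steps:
$\frac{1}{-35433 + D} = \frac{1}{-35433 + 7834} = \frac{1}{-27599} = - \frac{1}{27599}$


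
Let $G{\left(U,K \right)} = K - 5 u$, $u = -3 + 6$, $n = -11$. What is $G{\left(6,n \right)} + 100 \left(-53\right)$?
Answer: $-5326$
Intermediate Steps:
$u = 3$
$G{\left(U,K \right)} = -15 + K$ ($G{\left(U,K \right)} = K - 15 = -15 + K$)
$G{\left(6,n \right)} + 100 \left(-53\right) = \left(-15 - 11\right) + 100 \left(-53\right) = -26 - 5300 = -5326$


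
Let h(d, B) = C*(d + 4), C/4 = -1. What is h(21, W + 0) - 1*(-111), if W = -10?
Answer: 11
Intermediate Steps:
C = -4 (C = 4*(-1) = -4)
h(d, B) = -16 - 4*d (h(d, B) = -4*(d + 4) = -4*(4 + d) = -16 - 4*d)
h(21, W + 0) - 1*(-111) = (-16 - 4*21) - 1*(-111) = (-16 - 84) + 111 = -100 + 111 = 11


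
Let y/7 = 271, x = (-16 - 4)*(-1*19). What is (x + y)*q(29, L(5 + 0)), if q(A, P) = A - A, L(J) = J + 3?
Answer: 0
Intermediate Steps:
x = 380 (x = -20*(-19) = 380)
L(J) = 3 + J
y = 1897 (y = 7*271 = 1897)
q(A, P) = 0
(x + y)*q(29, L(5 + 0)) = (380 + 1897)*0 = 2277*0 = 0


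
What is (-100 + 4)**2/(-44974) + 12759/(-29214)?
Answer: -140509915/218978406 ≈ -0.64166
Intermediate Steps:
(-100 + 4)**2/(-44974) + 12759/(-29214) = (-96)**2*(-1/44974) + 12759*(-1/29214) = 9216*(-1/44974) - 4253/9738 = -4608/22487 - 4253/9738 = -140509915/218978406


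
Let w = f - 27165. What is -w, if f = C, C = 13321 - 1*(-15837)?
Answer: -1993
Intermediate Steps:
C = 29158 (C = 13321 + 15837 = 29158)
f = 29158
w = 1993 (w = 29158 - 27165 = 1993)
-w = -1*1993 = -1993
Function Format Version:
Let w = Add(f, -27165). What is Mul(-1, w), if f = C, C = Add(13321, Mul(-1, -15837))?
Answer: -1993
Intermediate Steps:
C = 29158 (C = Add(13321, 15837) = 29158)
f = 29158
w = 1993 (w = Add(29158, -27165) = 1993)
Mul(-1, w) = Mul(-1, 1993) = -1993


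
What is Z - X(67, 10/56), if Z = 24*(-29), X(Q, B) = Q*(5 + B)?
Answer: -29203/28 ≈ -1043.0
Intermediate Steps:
Z = -696
Z - X(67, 10/56) = -696 - 67*(5 + 10/56) = -696 - 67*(5 + 10*(1/56)) = -696 - 67*(5 + 5/28) = -696 - 67*145/28 = -696 - 1*9715/28 = -696 - 9715/28 = -29203/28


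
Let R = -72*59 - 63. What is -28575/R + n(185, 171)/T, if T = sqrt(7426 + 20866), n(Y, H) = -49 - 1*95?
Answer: 3175/479 - 72*sqrt(7073)/7073 ≈ 5.7723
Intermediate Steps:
n(Y, H) = -144 (n(Y, H) = -49 - 95 = -144)
R = -4311 (R = -4248 - 63 = -4311)
T = 2*sqrt(7073) (T = sqrt(28292) = 2*sqrt(7073) ≈ 168.20)
-28575/R + n(185, 171)/T = -28575/(-4311) - 144*sqrt(7073)/14146 = -28575*(-1/4311) - 72*sqrt(7073)/7073 = 3175/479 - 72*sqrt(7073)/7073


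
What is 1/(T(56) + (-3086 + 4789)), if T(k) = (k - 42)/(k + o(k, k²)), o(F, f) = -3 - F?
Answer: 3/5095 ≈ 0.00058881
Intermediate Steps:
T(k) = 14 - k/3 (T(k) = (k - 42)/(k + (-3 - k)) = (-42 + k)/(-3) = (-42 + k)*(-⅓) = 14 - k/3)
1/(T(56) + (-3086 + 4789)) = 1/((14 - ⅓*56) + (-3086 + 4789)) = 1/((14 - 56/3) + 1703) = 1/(-14/3 + 1703) = 1/(5095/3) = 3/5095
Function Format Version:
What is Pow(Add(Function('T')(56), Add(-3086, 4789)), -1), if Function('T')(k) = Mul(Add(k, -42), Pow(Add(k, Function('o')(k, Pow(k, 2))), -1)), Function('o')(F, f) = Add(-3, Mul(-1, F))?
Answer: Rational(3, 5095) ≈ 0.00058881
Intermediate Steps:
Function('T')(k) = Add(14, Mul(Rational(-1, 3), k)) (Function('T')(k) = Mul(Add(k, -42), Pow(Add(k, Add(-3, Mul(-1, k))), -1)) = Mul(Add(-42, k), Pow(-3, -1)) = Mul(Add(-42, k), Rational(-1, 3)) = Add(14, Mul(Rational(-1, 3), k)))
Pow(Add(Function('T')(56), Add(-3086, 4789)), -1) = Pow(Add(Add(14, Mul(Rational(-1, 3), 56)), Add(-3086, 4789)), -1) = Pow(Add(Add(14, Rational(-56, 3)), 1703), -1) = Pow(Add(Rational(-14, 3), 1703), -1) = Pow(Rational(5095, 3), -1) = Rational(3, 5095)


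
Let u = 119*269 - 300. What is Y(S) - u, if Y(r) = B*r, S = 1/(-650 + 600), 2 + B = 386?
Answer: -792967/25 ≈ -31719.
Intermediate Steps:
B = 384 (B = -2 + 386 = 384)
S = -1/50 (S = 1/(-50) = -1/50 ≈ -0.020000)
Y(r) = 384*r
u = 31711 (u = 32011 - 300 = 31711)
Y(S) - u = 384*(-1/50) - 1*31711 = -192/25 - 31711 = -792967/25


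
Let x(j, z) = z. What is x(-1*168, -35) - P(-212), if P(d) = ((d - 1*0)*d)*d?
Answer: 9528093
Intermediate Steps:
P(d) = d**3 (P(d) = ((d + 0)*d)*d = (d*d)*d = d**2*d = d**3)
x(-1*168, -35) - P(-212) = -35 - 1*(-212)**3 = -35 - 1*(-9528128) = -35 + 9528128 = 9528093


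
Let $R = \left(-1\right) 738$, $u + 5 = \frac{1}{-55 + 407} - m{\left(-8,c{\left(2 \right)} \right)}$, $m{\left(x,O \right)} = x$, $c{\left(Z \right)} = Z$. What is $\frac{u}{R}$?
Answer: $- \frac{1057}{259776} \approx -0.0040689$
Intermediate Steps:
$u = \frac{1057}{352}$ ($u = -5 + \left(\frac{1}{-55 + 407} - -8\right) = -5 + \left(\frac{1}{352} + 8\right) = -5 + \frac{2817}{352} = \frac{1057}{352} \approx 3.0028$)
$R = -738$
$\frac{u}{R} = \frac{1057}{352 \left(-738\right)} = \frac{1057}{352} \left(- \frac{1}{738}\right) = - \frac{1057}{259776}$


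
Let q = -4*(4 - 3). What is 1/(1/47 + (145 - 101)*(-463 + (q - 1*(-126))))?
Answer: -47/705187 ≈ -6.6649e-5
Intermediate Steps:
q = -4 (q = -4*1 = -4)
1/(1/47 + (145 - 101)*(-463 + (q - 1*(-126)))) = 1/(1/47 + (145 - 101)*(-463 + (-4 - 1*(-126)))) = 1/(1/47 + 44*(-463 + (-4 + 126))) = 1/(1/47 + 44*(-463 + 122)) = 1/(1/47 + 44*(-341)) = 1/(1/47 - 15004) = 1/(-705187/47) = -47/705187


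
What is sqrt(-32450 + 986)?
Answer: 6*I*sqrt(874) ≈ 177.38*I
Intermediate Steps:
sqrt(-32450 + 986) = sqrt(-31464) = 6*I*sqrt(874)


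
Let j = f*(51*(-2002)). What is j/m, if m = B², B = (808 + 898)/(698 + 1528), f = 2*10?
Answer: -2529615848760/727609 ≈ -3.4766e+6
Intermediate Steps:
f = 20
j = -2042040 (j = 20*(51*(-2002)) = 20*(-102102) = -2042040)
B = 853/1113 (B = 1706/2226 = 1706*(1/2226) = 853/1113 ≈ 0.76640)
m = 727609/1238769 (m = (853/1113)² = 727609/1238769 ≈ 0.58736)
j/m = -2042040/727609/1238769 = -2042040*1238769/727609 = -2529615848760/727609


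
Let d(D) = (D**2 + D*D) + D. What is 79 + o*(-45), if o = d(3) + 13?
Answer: -1451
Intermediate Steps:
d(D) = D + 2*D**2 (d(D) = (D**2 + D**2) + D = 2*D**2 + D = D + 2*D**2)
o = 34 (o = 3*(1 + 2*3) + 13 = 3*(1 + 6) + 13 = 3*7 + 13 = 21 + 13 = 34)
79 + o*(-45) = 79 + 34*(-45) = 79 - 1530 = -1451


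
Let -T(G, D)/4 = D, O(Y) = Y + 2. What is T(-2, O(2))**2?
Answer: 256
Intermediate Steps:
O(Y) = 2 + Y
T(G, D) = -4*D
T(-2, O(2))**2 = (-4*(2 + 2))**2 = (-4*4)**2 = (-16)**2 = 256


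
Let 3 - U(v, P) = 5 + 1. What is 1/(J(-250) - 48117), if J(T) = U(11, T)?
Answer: -1/48120 ≈ -2.0781e-5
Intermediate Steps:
U(v, P) = -3 (U(v, P) = 3 - (5 + 1) = 3 - 1*6 = 3 - 6 = -3)
J(T) = -3
1/(J(-250) - 48117) = 1/(-3 - 48117) = 1/(-48120) = -1/48120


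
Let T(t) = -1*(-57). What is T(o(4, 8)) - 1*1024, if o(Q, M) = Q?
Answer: -967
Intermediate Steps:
T(t) = 57
T(o(4, 8)) - 1*1024 = 57 - 1*1024 = 57 - 1024 = -967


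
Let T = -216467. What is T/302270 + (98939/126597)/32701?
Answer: -896110678308569/1251352005188190 ≈ -0.71611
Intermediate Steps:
T/302270 + (98939/126597)/32701 = -216467/302270 + (98939/126597)/32701 = -216467*1/302270 + (98939*(1/126597))*(1/32701) = -216467/302270 + (98939/126597)*(1/32701) = -216467/302270 + 98939/4139848497 = -896110678308569/1251352005188190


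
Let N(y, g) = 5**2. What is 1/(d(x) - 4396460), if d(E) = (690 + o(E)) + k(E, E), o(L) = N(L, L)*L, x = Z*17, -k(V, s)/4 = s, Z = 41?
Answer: -1/4381133 ≈ -2.2825e-7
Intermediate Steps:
k(V, s) = -4*s
N(y, g) = 25
x = 697 (x = 41*17 = 697)
o(L) = 25*L
d(E) = 690 + 21*E (d(E) = (690 + 25*E) - 4*E = 690 + 21*E)
1/(d(x) - 4396460) = 1/((690 + 21*697) - 4396460) = 1/((690 + 14637) - 4396460) = 1/(15327 - 4396460) = 1/(-4381133) = -1/4381133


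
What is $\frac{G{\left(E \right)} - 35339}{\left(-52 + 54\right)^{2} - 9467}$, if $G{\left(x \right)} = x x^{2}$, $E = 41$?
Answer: $- \frac{33582}{9463} \approx -3.5488$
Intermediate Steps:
$G{\left(x \right)} = x^{3}$
$\frac{G{\left(E \right)} - 35339}{\left(-52 + 54\right)^{2} - 9467} = \frac{41^{3} - 35339}{\left(-52 + 54\right)^{2} - 9467} = \frac{68921 - 35339}{2^{2} - 9467} = \frac{33582}{4 - 9467} = \frac{33582}{-9463} = 33582 \left(- \frac{1}{9463}\right) = - \frac{33582}{9463}$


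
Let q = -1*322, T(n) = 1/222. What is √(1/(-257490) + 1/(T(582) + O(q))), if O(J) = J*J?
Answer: √22485825392638517590/1975621979670 ≈ 0.0024002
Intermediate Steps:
T(n) = 1/222
q = -322
O(J) = J²
√(1/(-257490) + 1/(T(582) + O(q))) = √(1/(-257490) + 1/(1/222 + (-322)²)) = √(-1/257490 + 1/(1/222 + 103684)) = √(-1/257490 + 1/(23017849/222)) = √(-1/257490 + 222/23017849) = √(34144931/5926865939010) = √22485825392638517590/1975621979670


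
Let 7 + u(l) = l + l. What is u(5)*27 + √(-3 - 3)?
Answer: 81 + I*√6 ≈ 81.0 + 2.4495*I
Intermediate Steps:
u(l) = -7 + 2*l (u(l) = -7 + (l + l) = -7 + 2*l)
u(5)*27 + √(-3 - 3) = (-7 + 2*5)*27 + √(-3 - 3) = (-7 + 10)*27 + √(-6) = 3*27 + I*√6 = 81 + I*√6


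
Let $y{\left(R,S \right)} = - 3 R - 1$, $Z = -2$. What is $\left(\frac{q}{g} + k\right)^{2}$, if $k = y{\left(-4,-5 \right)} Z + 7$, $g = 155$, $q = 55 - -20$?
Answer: $\frac{202500}{961} \approx 210.72$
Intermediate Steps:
$q = 75$ ($q = 55 + 20 = 75$)
$y{\left(R,S \right)} = -1 - 3 R$
$k = -15$ ($k = \left(-1 - -12\right) \left(-2\right) + 7 = \left(-1 + 12\right) \left(-2\right) + 7 = 11 \left(-2\right) + 7 = -22 + 7 = -15$)
$\left(\frac{q}{g} + k\right)^{2} = \left(\frac{75}{155} - 15\right)^{2} = \left(75 \cdot \frac{1}{155} - 15\right)^{2} = \left(\frac{15}{31} - 15\right)^{2} = \left(- \frac{450}{31}\right)^{2} = \frac{202500}{961}$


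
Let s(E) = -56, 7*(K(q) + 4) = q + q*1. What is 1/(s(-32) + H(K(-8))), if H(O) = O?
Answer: -7/436 ≈ -0.016055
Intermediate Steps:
K(q) = -4 + 2*q/7 (K(q) = -4 + (q + q*1)/7 = -4 + (q + q)/7 = -4 + (2*q)/7 = -4 + 2*q/7)
1/(s(-32) + H(K(-8))) = 1/(-56 + (-4 + (2/7)*(-8))) = 1/(-56 + (-4 - 16/7)) = 1/(-56 - 44/7) = 1/(-436/7) = -7/436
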